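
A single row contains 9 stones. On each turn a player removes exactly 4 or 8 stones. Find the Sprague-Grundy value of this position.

2

Build the Grundy sequence with g(k) = mex{g(k−s) : s ∈ {4, 8}, s ≤ k}:
k:     0  1  2  3  4  5  6  7  8  9
g(k):  0  0  0  0  1  1  1  1  2  2
So g(9) = 2.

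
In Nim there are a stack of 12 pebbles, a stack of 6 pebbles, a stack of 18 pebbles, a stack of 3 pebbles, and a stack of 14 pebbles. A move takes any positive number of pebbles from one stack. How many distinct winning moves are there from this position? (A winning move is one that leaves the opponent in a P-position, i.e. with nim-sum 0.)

1

Compute the nim-sum pairwise:
12 ⊕ 6 = 10
10 ⊕ 18 = 24
24 ⊕ 3 = 27
27 ⊕ 14 = 21
The overall nim-sum is X = 21. A stack of size p has a winning move iff p XOR X < p (reduce it to p XOR X).
  12: 12 XOR 21 = 25 ≥ 12 — no move.
  6: 6 XOR 21 = 19 ≥ 6 — no move.
  18: 18 XOR 21 = 7 < 18 — winning move (to 7).
  3: 3 XOR 21 = 22 ≥ 3 — no move.
  14: 14 XOR 21 = 27 ≥ 14 — no move.
That gives 1 winning move.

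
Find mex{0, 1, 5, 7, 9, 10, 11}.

The values 0, 1 are all present; 2 is the first non-negative integer missing from the set.

2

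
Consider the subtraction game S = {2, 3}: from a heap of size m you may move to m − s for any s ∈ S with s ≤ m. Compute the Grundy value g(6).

0

Build the Grundy sequence with g(k) = mex{g(k−s) : s ∈ {2, 3}, s ≤ k}:
k:     0  1  2  3  4  5  6
g(k):  0  0  1  1  2  0  0
So g(6) = 0.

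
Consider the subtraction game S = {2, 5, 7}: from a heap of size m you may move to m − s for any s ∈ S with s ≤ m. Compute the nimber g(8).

Grundy values for subtraction set {2, 5, 7}:
k:     0  1  2  3  4  5  6  7  8
g(k):  0  0  1  1  0  2  1  3  2
So g(8) = 2.

2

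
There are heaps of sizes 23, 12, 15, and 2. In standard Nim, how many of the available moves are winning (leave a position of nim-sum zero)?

Compute the nim-sum pairwise:
23 XOR 12 = 27
27 XOR 15 = 20
20 XOR 2 = 22
The overall nim-sum is X = 22. A heap of size p has a winning move iff p XOR X < p (reduce it to p XOR X).
  23: 23 XOR 22 = 1 < 23 — winning move (to 1).
  12: 12 XOR 22 = 26 ≥ 12 — no move.
  15: 15 XOR 22 = 25 ≥ 15 — no move.
  2: 2 XOR 22 = 20 ≥ 2 — no move.
That gives 1 winning move.

1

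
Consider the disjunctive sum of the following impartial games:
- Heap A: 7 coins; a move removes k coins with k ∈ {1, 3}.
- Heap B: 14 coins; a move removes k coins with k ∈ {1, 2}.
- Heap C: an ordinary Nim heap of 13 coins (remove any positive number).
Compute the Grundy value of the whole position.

For heap A, compute g(0), g(1), … with moves {1, 3}:
g(0) = mex{} = 0
g(1) = mex{0} = 1
g(2) = mex{1} = 0
g(3) = mex{0} = 1
g(4) = mex{1} = 0
g(5) = mex{0} = 1
g(6) = mex{1} = 0
g(7) = mex{0} = 1
So g(7) = 1.
Grundy values for heap B (subtraction set {1, 2}):
g(0) = mex{} = 0
g(1) = mex{0} = 1
g(2) = mex{0,1} = 2
g(3) = mex{1,2} = 0
g(4) = mex{0,2} = 1
g(5) = mex{0,1} = 2
g(6) = mex{1,2} = 0
g(7) = mex{0,2} = 1
g(8) = mex{0,1} = 2
g(9) = mex{1,2} = 0
g(10) = mex{0,2} = 1
g(11) = mex{0,1} = 2
g(12) = mex{1,2} = 0
g(13) = mex{0,2} = 1
g(14) = mex{0,1} = 2
So g(14) = 2.
Heap C is a plain Nim heap of size 13, so its Grundy value is 13.
The value of a disjunctive sum is the nim-sum of the parts.
Combined value = 1 ⊕ 2 ⊕ 13 = 14.

14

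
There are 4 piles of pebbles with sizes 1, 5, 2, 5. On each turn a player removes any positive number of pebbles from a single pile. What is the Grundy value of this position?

Write each in binary and XOR column by column:
  001  (1)
  101  (5)
  010  (2)
  101  (5)
  ---
  011  (3)

3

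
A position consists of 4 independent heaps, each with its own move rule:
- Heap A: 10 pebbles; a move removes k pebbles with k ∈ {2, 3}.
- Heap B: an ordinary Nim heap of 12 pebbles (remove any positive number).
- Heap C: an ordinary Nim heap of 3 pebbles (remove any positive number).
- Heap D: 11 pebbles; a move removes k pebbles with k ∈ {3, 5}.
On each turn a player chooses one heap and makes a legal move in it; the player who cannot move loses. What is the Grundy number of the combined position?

Grundy values for heap A (subtraction set {2, 3}):
k:     0  1  2  3  4  5  6  7  8  9 10
g(k):  0  0  1  1  2  0  0  1  1  2  0
So g(10) = 0.
Heap B is a plain Nim heap of size 12, so its Grundy value is 12.
Heap C is a plain Nim heap of size 3, so its Grundy value is 3.
Build the Grundy sequence for heap D with g(k) = mex{g(k−s) : s ∈ {3, 5}, s ≤ k}:
k:     0  1  2  3  4  5  6  7  8  9 10 11
g(k):  0  0  0  1  1  1  2  2  0  0  0  1
So g(11) = 1.
By the Sprague-Grundy theorem, the Grundy value of a sum of independent games is the XOR of the component values.
Combined value = 0 ⊕ 12 ⊕ 3 ⊕ 1 = 14.

14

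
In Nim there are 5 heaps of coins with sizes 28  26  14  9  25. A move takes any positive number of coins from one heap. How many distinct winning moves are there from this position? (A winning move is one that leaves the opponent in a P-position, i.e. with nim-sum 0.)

3

Nim-sum: 28 XOR 26 XOR 14 XOR 9 XOR 25 = 24.
The overall nim-sum is X = 24. A heap of size p has a winning move iff p XOR X < p (reduce it to p XOR X).
  28: 28 XOR 24 = 4 < 28 — winning move (to 4).
  26: 26 XOR 24 = 2 < 26 — winning move (to 2).
  14: 14 XOR 24 = 22 ≥ 14 — no move.
  9: 9 XOR 24 = 17 ≥ 9 — no move.
  25: 25 XOR 24 = 1 < 25 — winning move (to 1).
That gives 3 winning moves.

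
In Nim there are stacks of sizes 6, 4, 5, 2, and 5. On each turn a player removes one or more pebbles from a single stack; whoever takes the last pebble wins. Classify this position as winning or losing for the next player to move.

Losing position

Compute the nim-sum pairwise:
6 ^ 4 = 2
2 ^ 5 = 7
7 ^ 2 = 5
5 ^ 5 = 0
The nim-sum is 0, so this is a P-position: the player to move is in a losing position under optimal play.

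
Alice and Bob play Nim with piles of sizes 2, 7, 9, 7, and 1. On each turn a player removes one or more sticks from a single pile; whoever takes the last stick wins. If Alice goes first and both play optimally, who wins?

Alice wins

Nim-sum: 2 XOR 7 XOR 9 XOR 7 XOR 1 = 10.
The nim-sum is 10 ≠ 0, so this is an N-position: the player to move can win; Alice has a winning move.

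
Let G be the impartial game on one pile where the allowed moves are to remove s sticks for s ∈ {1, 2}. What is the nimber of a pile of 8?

2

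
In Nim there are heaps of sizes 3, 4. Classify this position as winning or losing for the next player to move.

Nim-sum: 3 ⊕ 4 = 7.
The nim-sum is 7 ≠ 0, so this is an N-position: the player to move can win.

Winning position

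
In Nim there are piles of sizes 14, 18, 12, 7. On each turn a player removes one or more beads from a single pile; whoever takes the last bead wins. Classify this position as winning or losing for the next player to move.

Winning position

Bitwise XOR of the heap sizes:
  01110  (14)
  10010  (18)
  01100  (12)
  00111  (7)
  -----
  10111  (23)
The nim-sum is 23 ≠ 0, so this is an N-position: the player to move can win.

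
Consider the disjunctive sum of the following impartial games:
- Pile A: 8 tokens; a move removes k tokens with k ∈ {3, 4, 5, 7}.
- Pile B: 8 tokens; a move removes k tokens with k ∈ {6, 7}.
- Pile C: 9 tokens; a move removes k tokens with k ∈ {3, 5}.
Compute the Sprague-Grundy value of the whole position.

3

For pile A, compute g(0), g(1), … with moves {3, 4, 5, 7}:
k:     0  1  2  3  4  5  6  7  8
g(k):  0  0  0  1  1  1  2  2  2
So g(8) = 2.
Build the Grundy sequence for pile B with g(k) = mex{g(k−s) : s ∈ {6, 7}, s ≤ k}:
g(0) = mex{} = 0
g(1) = mex{} = 0
g(2) = mex{} = 0
g(3) = mex{} = 0
g(4) = mex{} = 0
g(5) = mex{} = 0
g(6) = mex{0} = 1
g(7) = mex{0} = 1
g(8) = mex{0} = 1
So g(8) = 1.
Build the Grundy sequence for pile C with g(k) = mex{g(k−s) : s ∈ {3, 5}, s ≤ k}:
k:     0  1  2  3  4  5  6  7  8  9
g(k):  0  0  0  1  1  1  2  2  0  0
So g(9) = 0.
By the Sprague-Grundy theorem, the Grundy value of a sum of independent games is the XOR of the component values.
Combined value = 2 XOR 1 XOR 0 = 3.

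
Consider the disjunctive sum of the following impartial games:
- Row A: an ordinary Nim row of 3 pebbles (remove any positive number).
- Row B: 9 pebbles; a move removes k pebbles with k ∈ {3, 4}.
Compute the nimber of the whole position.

3

Row A is a plain Nim row of size 3, so its Grundy value is 3.
For row B, compute g(0), g(1), … with moves {3, 4}:
g(0) = mex{} = 0
g(1) = mex{} = 0
g(2) = mex{} = 0
g(3) = mex{0} = 1
g(4) = mex{0} = 1
g(5) = mex{0} = 1
g(6) = mex{0,1} = 2
g(7) = mex{1} = 0
g(8) = mex{1} = 0
g(9) = mex{1,2} = 0
So g(9) = 0.
By the Sprague-Grundy theorem, the Grundy value of a sum of independent games is the XOR of the component values.
Combined value = 3 ⊕ 0 = 3.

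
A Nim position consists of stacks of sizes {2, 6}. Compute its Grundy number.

Compute the nim-sum pairwise:
2 ⊕ 6 = 4

4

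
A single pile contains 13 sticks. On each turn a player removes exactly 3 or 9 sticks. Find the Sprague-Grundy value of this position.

Compute g(0), g(1), … for moves {3, 9}:
g(0) = mex{} = 0
g(1) = mex{} = 0
g(2) = mex{} = 0
g(3) = mex{0} = 1
g(4) = mex{0} = 1
g(5) = mex{0} = 1
g(6) = mex{1} = 0
g(7) = mex{1} = 0
g(8) = mex{1} = 0
g(9) = mex{0} = 1
g(10) = mex{0} = 1
g(11) = mex{0} = 1
g(12) = mex{1} = 0
g(13) = mex{1} = 0
So g(13) = 0.

0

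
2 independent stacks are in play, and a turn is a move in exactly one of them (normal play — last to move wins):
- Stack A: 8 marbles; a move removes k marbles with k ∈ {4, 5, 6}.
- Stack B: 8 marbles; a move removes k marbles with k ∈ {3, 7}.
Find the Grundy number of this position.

Grundy values for stack A (subtraction set {4, 5, 6}):
g(0) = mex{} = 0
g(1) = mex{} = 0
g(2) = mex{} = 0
g(3) = mex{} = 0
g(4) = mex{0} = 1
g(5) = mex{0} = 1
g(6) = mex{0} = 1
g(7) = mex{0} = 1
g(8) = mex{0,1} = 2
So g(8) = 2.
Build the Grundy sequence for stack B with g(k) = mex{g(k−s) : s ∈ {3, 7}, s ≤ k}:
k:     0  1  2  3  4  5  6  7  8
g(k):  0  0  0  1  1  1  0  2  2
So g(8) = 2.
By the Sprague-Grundy theorem, the Grundy value of a sum of independent games is the XOR of the component values.
Combined value = 2 XOR 2 = 0.

0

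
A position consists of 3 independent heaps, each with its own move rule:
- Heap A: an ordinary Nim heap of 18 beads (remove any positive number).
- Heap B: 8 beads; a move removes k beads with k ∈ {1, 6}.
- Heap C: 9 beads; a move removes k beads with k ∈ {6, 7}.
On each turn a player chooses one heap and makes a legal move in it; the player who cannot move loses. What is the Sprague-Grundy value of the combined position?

Heap A is a plain Nim heap of size 18, so its Grundy value is 18.
Build the Grundy sequence for heap B with g(k) = mex{g(k−s) : s ∈ {1, 6}, s ≤ k}:
k:     0  1  2  3  4  5  6  7  8
g(k):  0  1  0  1  0  1  2  0  1
So g(8) = 1.
For heap C, compute g(0), g(1), … with moves {6, 7}:
g(0) = mex{} = 0
g(1) = mex{} = 0
g(2) = mex{} = 0
g(3) = mex{} = 0
g(4) = mex{} = 0
g(5) = mex{} = 0
g(6) = mex{0} = 1
g(7) = mex{0} = 1
g(8) = mex{0} = 1
g(9) = mex{0} = 1
So g(9) = 1.
By the Sprague-Grundy theorem, the Grundy value of a sum of independent games is the XOR of the component values.
Combined value = 18 ⊕ 1 ⊕ 1 = 18.

18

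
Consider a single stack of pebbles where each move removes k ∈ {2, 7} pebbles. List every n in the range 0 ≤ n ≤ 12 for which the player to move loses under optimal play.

0, 1, 4, 5, 9, 10

Compute g(0), g(1), … for moves {2, 7}:
k:     0  1  2  3  4  5  6  7  8  9 10 11 12
g(k):  0  0  1  1  0  0  1  1  2  0  0  1  1
The P-positions (g = 0) in 0..12 are 0, 1, 4, 5, 9, 10.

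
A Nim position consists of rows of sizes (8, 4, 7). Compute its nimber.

Compute the nim-sum pairwise:
8 XOR 4 = 12
12 XOR 7 = 11

11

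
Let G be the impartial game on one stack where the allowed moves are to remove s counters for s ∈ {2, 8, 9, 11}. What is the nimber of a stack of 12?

2

Compute g(0), g(1), … for moves {2, 8, 9, 11}:
g(0) = mex{} = 0
g(1) = mex{} = 0
g(2) = mex{0} = 1
g(3) = mex{0} = 1
g(4) = mex{1} = 0
g(5) = mex{1} = 0
g(6) = mex{0} = 1
g(7) = mex{0} = 1
g(8) = mex{0,1} = 2
g(9) = mex{0,1} = 2
g(10) = mex{0,1,2} = 3
g(11) = mex{0,1,2} = 3
g(12) = mex{0,1,3} = 2
So g(12) = 2.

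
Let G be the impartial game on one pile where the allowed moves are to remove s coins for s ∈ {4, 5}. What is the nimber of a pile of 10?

Compute g(0), g(1), … for moves {4, 5}:
g(0) = mex{} = 0
g(1) = mex{} = 0
g(2) = mex{} = 0
g(3) = mex{} = 0
g(4) = mex{0} = 1
g(5) = mex{0} = 1
g(6) = mex{0} = 1
g(7) = mex{0} = 1
g(8) = mex{0,1} = 2
g(9) = mex{1} = 0
g(10) = mex{1} = 0
So g(10) = 0.

0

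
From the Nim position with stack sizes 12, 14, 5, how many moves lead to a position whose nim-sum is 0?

3

Write each in binary and XOR column by column:
  1100  (12)
  1110  (14)
  0101  (5)
  ----
  0111  (7)
The overall nim-sum is X = 7. A stack of size p has a winning move iff p XOR X < p (reduce it to p XOR X).
  12: 12 XOR 7 = 11 < 12 — winning move (to 11).
  14: 14 XOR 7 = 9 < 14 — winning move (to 9).
  5: 5 XOR 7 = 2 < 5 — winning move (to 2).
That gives 3 winning moves.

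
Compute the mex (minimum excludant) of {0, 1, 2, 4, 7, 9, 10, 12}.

3

The values 0, 1, 2 are all present; 3 is the first non-negative integer missing from the set.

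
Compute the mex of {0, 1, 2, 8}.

3

The values 0, 1, 2 are all present; 3 is the first non-negative integer missing from the set.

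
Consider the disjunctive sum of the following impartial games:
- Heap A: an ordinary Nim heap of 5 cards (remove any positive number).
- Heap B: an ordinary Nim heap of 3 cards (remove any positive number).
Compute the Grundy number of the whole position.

6

Heap A is a plain Nim heap of size 5, so its Grundy value is 5.
Heap B is a plain Nim heap of size 3, so its Grundy value is 3.
The value of a disjunctive sum is the nim-sum of the parts.
Combined value = 5 XOR 3 = 6.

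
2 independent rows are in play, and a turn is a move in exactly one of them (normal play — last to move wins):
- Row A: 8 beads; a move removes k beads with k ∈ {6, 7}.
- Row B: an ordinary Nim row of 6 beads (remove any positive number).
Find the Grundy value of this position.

7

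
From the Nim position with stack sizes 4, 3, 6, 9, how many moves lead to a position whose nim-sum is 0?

1

Compute the nim-sum pairwise:
4 ^ 3 = 7
7 ^ 6 = 1
1 ^ 9 = 8
The overall nim-sum is X = 8. A stack of size p has a winning move iff p XOR X < p (reduce it to p XOR X).
  4: 4 XOR 8 = 12 ≥ 4 — no move.
  3: 3 XOR 8 = 11 ≥ 3 — no move.
  6: 6 XOR 8 = 14 ≥ 6 — no move.
  9: 9 XOR 8 = 1 < 9 — winning move (to 1).
That gives 1 winning move.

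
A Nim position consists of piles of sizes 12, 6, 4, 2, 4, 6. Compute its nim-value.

14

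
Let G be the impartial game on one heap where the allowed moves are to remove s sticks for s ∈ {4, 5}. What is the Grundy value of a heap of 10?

0

Build the Grundy sequence with g(k) = mex{g(k−s) : s ∈ {4, 5}, s ≤ k}:
k:     0  1  2  3  4  5  6  7  8  9 10
g(k):  0  0  0  0  1  1  1  1  2  0  0
So g(10) = 0.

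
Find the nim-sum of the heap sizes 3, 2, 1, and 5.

5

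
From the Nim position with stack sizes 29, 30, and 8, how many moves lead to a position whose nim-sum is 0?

3

In binary:
  11101  (29)
  11110  (30)
  01000  (8)
  -----
  01011  (11)
The overall nim-sum is X = 11. A stack of size p has a winning move iff p XOR X < p (reduce it to p XOR X).
  29: 29 XOR 11 = 22 < 29 — winning move (to 22).
  30: 30 XOR 11 = 21 < 30 — winning move (to 21).
  8: 8 XOR 11 = 3 < 8 — winning move (to 3).
That gives 3 winning moves.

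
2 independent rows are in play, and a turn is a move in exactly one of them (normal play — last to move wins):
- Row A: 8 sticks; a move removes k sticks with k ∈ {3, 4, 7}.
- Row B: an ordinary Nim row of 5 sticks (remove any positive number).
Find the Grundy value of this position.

7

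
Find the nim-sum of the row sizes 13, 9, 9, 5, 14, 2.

Nim-sum: 13 ^ 9 ^ 9 ^ 5 ^ 14 ^ 2 = 4.

4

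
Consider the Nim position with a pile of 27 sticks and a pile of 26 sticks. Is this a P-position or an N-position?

N-position

Compute the nim-sum pairwise:
27 ^ 26 = 1
The nim-sum is 1 ≠ 0, so this is an N-position: the player to move can win.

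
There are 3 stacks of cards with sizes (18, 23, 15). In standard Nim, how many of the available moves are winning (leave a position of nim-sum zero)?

1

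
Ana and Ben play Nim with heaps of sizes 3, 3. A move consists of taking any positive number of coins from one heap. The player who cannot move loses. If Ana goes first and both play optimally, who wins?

Compute the nim-sum pairwise:
3 ^ 3 = 0
The nim-sum is 0, so this is a P-position: the player to move is in a losing position under optimal play; Ana is about to move from it and so loses — Ben wins.

Ben wins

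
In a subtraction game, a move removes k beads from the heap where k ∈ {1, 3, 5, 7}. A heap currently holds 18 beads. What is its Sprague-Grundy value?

Grundy values for subtraction set {1, 3, 5, 7}:
k:     0  1  2  3  4  5  6  7  8  9 10 11 12 13 14 15 16 17 18
g(k):  0  1  0  1  0  1  0  1  0  1  0  1  0  1  0  1  0  1  0
So g(18) = 0.

0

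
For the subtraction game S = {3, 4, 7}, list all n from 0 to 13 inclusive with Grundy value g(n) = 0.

Build the Grundy sequence with g(k) = mex{g(k−s) : s ∈ {3, 4, 7}, s ≤ k}:
k:     0  1  2  3  4  5  6  7  8  9 10 11 12 13
g(k):  0  0  0  1  1  1  2  2  2  3  0  0  0  1
The P-positions (g = 0) in 0..13 are 0, 1, 2, 10, 11, 12.

0, 1, 2, 10, 11, 12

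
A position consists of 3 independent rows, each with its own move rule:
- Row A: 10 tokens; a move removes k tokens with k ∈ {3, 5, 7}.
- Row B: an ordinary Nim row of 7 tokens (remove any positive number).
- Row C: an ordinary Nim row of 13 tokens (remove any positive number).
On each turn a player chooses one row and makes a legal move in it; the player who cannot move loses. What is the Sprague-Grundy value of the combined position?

10

Grundy values for row A (subtraction set {3, 5, 7}):
g(0) = mex{} = 0
g(1) = mex{} = 0
g(2) = mex{} = 0
g(3) = mex{0} = 1
g(4) = mex{0} = 1
g(5) = mex{0} = 1
g(6) = mex{0,1} = 2
g(7) = mex{0,1} = 2
g(8) = mex{0,1} = 2
g(9) = mex{0,1,2} = 3
g(10) = mex{1,2} = 0
So g(10) = 0.
Row B is a plain Nim row of size 7, so its Grundy value is 7.
Row C is a plain Nim row of size 13, so its Grundy value is 13.
The value of a disjunctive sum is the nim-sum of the parts.
Combined value = 0 ⊕ 7 ⊕ 13 = 10.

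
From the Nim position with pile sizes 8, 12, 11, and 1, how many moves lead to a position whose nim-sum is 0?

3

Compute the nim-sum pairwise:
8 ^ 12 = 4
4 ^ 11 = 15
15 ^ 1 = 14
The overall nim-sum is X = 14. A pile of size p has a winning move iff p XOR X < p (reduce it to p XOR X).
  8: 8 XOR 14 = 6 < 8 — winning move (to 6).
  12: 12 XOR 14 = 2 < 12 — winning move (to 2).
  11: 11 XOR 14 = 5 < 11 — winning move (to 5).
  1: 1 XOR 14 = 15 ≥ 1 — no move.
That gives 3 winning moves.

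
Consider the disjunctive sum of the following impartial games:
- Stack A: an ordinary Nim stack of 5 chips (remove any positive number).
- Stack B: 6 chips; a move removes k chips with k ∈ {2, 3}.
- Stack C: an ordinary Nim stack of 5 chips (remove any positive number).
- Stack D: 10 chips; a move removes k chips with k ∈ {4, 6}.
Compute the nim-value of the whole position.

Stack A is a plain Nim stack of size 5, so its Grundy value is 5.
For stack B, compute g(0), g(1), … with moves {2, 3}:
k:     0  1  2  3  4  5  6
g(k):  0  0  1  1  2  0  0
So g(6) = 0.
Stack C is a plain Nim stack of size 5, so its Grundy value is 5.
Grundy values for stack D (subtraction set {4, 6}):
k:     0  1  2  3  4  5  6  7  8  9 10
g(k):  0  0  0  0  1  1  1  1  2  2  0
So g(10) = 0.
By the Sprague-Grundy theorem, the Grundy value of a sum of independent games is the XOR of the component values.
Combined value = 5 ⊕ 0 ⊕ 5 ⊕ 0 = 0.

0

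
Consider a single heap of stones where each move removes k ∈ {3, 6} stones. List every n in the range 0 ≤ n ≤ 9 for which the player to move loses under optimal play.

0, 1, 2, 9

Build the Grundy sequence with g(k) = mex{g(k−s) : s ∈ {3, 6}, s ≤ k}:
g(0) = mex{} = 0
g(1) = mex{} = 0
g(2) = mex{} = 0
g(3) = mex{0} = 1
g(4) = mex{0} = 1
g(5) = mex{0} = 1
g(6) = mex{0,1} = 2
g(7) = mex{0,1} = 2
g(8) = mex{0,1} = 2
g(9) = mex{1,2} = 0
The P-positions (g = 0) in 0..9 are 0, 1, 2, 9.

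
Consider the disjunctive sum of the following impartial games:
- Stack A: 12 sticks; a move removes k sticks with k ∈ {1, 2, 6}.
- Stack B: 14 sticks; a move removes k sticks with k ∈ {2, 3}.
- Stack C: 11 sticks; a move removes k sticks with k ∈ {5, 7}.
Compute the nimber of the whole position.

2

Build the Grundy sequence for stack A with g(k) = mex{g(k−s) : s ∈ {1, 2, 6}, s ≤ k}:
g(0) = mex{} = 0
g(1) = mex{0} = 1
g(2) = mex{0,1} = 2
g(3) = mex{1,2} = 0
g(4) = mex{0,2} = 1
g(5) = mex{0,1} = 2
g(6) = mex{0,1,2} = 3
g(7) = mex{1,2,3} = 0
g(8) = mex{0,2,3} = 1
g(9) = mex{0,1} = 2
g(10) = mex{1,2} = 0
g(11) = mex{0,2} = 1
g(12) = mex{0,1,3} = 2
So g(12) = 2.
Grundy values for stack B (subtraction set {2, 3}):
g(0) = mex{} = 0
g(1) = mex{} = 0
g(2) = mex{0} = 1
g(3) = mex{0} = 1
g(4) = mex{0,1} = 2
g(5) = mex{1} = 0
g(6) = mex{1,2} = 0
g(7) = mex{0,2} = 1
g(8) = mex{0} = 1
g(9) = mex{0,1} = 2
g(10) = mex{1} = 0
g(11) = mex{1,2} = 0
g(12) = mex{0,2} = 1
g(13) = mex{0} = 1
g(14) = mex{0,1} = 2
So g(14) = 2.
Build the Grundy sequence for stack C with g(k) = mex{g(k−s) : s ∈ {5, 7}, s ≤ k}:
k:     0  1  2  3  4  5  6  7  8  9 10 11
g(k):  0  0  0  0  0  1  1  1  1  1  2  2
So g(11) = 2.
By the Sprague-Grundy theorem, the Grundy value of a sum of independent games is the XOR of the component values.
Combined value = 2 ⊕ 2 ⊕ 2 = 2.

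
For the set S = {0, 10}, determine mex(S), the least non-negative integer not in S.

0 is in the set but 1 is not, so the mex is 1.

1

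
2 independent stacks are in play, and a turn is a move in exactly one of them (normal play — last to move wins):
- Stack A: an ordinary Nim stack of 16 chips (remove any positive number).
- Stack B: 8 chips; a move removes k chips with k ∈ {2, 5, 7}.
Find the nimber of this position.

Stack A is a plain Nim stack of size 16, so its Grundy value is 16.
Grundy values for stack B (subtraction set {2, 5, 7}):
k:     0  1  2  3  4  5  6  7  8
g(k):  0  0  1  1  0  2  1  3  2
So g(8) = 2.
The value of a disjunctive sum is the nim-sum of the parts.
Combined value = 16 ⊕ 2 = 18.

18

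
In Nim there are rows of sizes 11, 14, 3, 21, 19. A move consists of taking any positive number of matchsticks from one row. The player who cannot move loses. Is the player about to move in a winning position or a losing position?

Nim-sum: 11 XOR 14 XOR 3 XOR 21 XOR 19 = 0.
The nim-sum is 0, so this is a P-position: the player to move is in a losing position under optimal play.

Losing position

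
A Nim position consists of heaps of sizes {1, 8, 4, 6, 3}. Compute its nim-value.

8

Bitwise XOR of the heap sizes:
  0001  (1)
  1000  (8)
  0100  (4)
  0110  (6)
  0011  (3)
  ----
  1000  (8)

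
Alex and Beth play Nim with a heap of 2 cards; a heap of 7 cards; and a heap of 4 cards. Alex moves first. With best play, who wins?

Alex wins

Compute the nim-sum pairwise:
2 ⊕ 7 = 5
5 ⊕ 4 = 1
The nim-sum is 1 ≠ 0, so this is an N-position: the player to move can win; Alex has a winning move.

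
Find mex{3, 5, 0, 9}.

0 is in the set but 1 is not, so the mex is 1.

1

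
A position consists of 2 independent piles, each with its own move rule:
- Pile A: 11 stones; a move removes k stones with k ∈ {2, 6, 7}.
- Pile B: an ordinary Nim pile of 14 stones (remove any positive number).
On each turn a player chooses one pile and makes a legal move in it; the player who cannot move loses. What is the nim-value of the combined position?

For pile A, compute g(0), g(1), … with moves {2, 6, 7}:
g(0) = mex{} = 0
g(1) = mex{} = 0
g(2) = mex{0} = 1
g(3) = mex{0} = 1
g(4) = mex{1} = 0
g(5) = mex{1} = 0
g(6) = mex{0} = 1
g(7) = mex{0} = 1
g(8) = mex{0,1} = 2
g(9) = mex{1} = 0
g(10) = mex{0,1,2} = 3
g(11) = mex{0} = 1
So g(11) = 1.
Pile B is a plain Nim pile of size 14, so its Grundy value is 14.
The value of a disjunctive sum is the nim-sum of the parts.
Combined value = 1 ⊕ 14 = 15.

15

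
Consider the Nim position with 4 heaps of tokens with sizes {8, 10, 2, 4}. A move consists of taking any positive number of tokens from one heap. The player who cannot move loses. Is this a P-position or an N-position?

N-position

Bitwise XOR of the heap sizes:
  1000  (8)
  1010  (10)
  0010  (2)
  0100  (4)
  ----
  0100  (4)
The nim-sum is 4 ≠ 0, so this is an N-position: the player to move can win.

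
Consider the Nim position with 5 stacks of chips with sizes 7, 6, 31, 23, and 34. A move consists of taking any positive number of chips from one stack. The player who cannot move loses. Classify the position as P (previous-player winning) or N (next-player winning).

N-position

Write each in binary and XOR column by column:
  000111  (7)
  000110  (6)
  011111  (31)
  010111  (23)
  100010  (34)
  ------
  101011  (43)
The nim-sum is 43 ≠ 0, so this is an N-position: the player to move can win.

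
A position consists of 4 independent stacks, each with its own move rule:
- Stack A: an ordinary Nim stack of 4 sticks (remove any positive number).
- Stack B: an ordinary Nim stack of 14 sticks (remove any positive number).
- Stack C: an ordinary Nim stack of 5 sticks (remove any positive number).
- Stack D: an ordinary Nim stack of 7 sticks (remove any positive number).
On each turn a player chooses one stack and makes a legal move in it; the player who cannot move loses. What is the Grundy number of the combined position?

Stack A is a plain Nim stack of size 4, so its Grundy value is 4.
Stack B is a plain Nim stack of size 14, so its Grundy value is 14.
Stack C is a plain Nim stack of size 5, so its Grundy value is 5.
Stack D is a plain Nim stack of size 7, so its Grundy value is 7.
By the Sprague-Grundy theorem, the Grundy value of a sum of independent games is the XOR of the component values.
Combined value = 4 ⊕ 14 ⊕ 5 ⊕ 7 = 8.

8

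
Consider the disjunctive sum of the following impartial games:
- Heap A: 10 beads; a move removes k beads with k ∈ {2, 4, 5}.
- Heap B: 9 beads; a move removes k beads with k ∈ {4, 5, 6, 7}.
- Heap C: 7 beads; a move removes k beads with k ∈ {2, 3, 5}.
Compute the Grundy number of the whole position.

Build the Grundy sequence for heap A with g(k) = mex{g(k−s) : s ∈ {2, 4, 5}, s ≤ k}:
k:     0  1  2  3  4  5  6  7  8  9 10
g(k):  0  0  1  1  2  2  3  0  0  1  1
So g(10) = 1.
For heap B, compute g(0), g(1), … with moves {4, 5, 6, 7}:
g(0) = mex{} = 0
g(1) = mex{} = 0
g(2) = mex{} = 0
g(3) = mex{} = 0
g(4) = mex{0} = 1
g(5) = mex{0} = 1
g(6) = mex{0} = 1
g(7) = mex{0} = 1
g(8) = mex{0,1} = 2
g(9) = mex{0,1} = 2
So g(9) = 2.
Build the Grundy sequence for heap C with g(k) = mex{g(k−s) : s ∈ {2, 3, 5}, s ≤ k}:
k:     0  1  2  3  4  5  6  7
g(k):  0  0  1  1  2  2  3  0
So g(7) = 0.
By the Sprague-Grundy theorem, the Grundy value of a sum of independent games is the XOR of the component values.
Combined value = 1 ⊕ 2 ⊕ 0 = 3.

3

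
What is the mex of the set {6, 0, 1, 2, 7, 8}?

The values 0, 1, 2 are all present; 3 is the first non-negative integer missing from the set.

3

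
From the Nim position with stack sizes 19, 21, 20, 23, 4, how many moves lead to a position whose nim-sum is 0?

Nim-sum: 19 ⊕ 21 ⊕ 20 ⊕ 23 ⊕ 4 = 1.
The overall nim-sum is X = 1. A stack of size p has a winning move iff p XOR X < p (reduce it to p XOR X).
  19: 19 XOR 1 = 18 < 19 — winning move (to 18).
  21: 21 XOR 1 = 20 < 21 — winning move (to 20).
  20: 20 XOR 1 = 21 ≥ 20 — no move.
  23: 23 XOR 1 = 22 < 23 — winning move (to 22).
  4: 4 XOR 1 = 5 ≥ 4 — no move.
That gives 3 winning moves.

3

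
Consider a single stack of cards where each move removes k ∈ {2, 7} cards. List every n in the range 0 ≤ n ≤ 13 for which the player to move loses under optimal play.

0, 1, 4, 5, 9, 10, 13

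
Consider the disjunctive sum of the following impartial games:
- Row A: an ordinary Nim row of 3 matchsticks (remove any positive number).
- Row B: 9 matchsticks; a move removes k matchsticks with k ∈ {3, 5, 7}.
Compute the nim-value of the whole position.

0

Row A is a plain Nim row of size 3, so its Grundy value is 3.
Grundy values for row B (subtraction set {3, 5, 7}):
g(0) = mex{} = 0
g(1) = mex{} = 0
g(2) = mex{} = 0
g(3) = mex{0} = 1
g(4) = mex{0} = 1
g(5) = mex{0} = 1
g(6) = mex{0,1} = 2
g(7) = mex{0,1} = 2
g(8) = mex{0,1} = 2
g(9) = mex{0,1,2} = 3
So g(9) = 3.
The value of a disjunctive sum is the nim-sum of the parts.
Combined value = 3 XOR 3 = 0.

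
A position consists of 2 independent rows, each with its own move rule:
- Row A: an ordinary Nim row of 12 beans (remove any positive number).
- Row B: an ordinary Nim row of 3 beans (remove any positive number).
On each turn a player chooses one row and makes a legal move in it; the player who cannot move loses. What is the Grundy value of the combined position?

Row A is a plain Nim row of size 12, so its Grundy value is 12.
Row B is a plain Nim row of size 3, so its Grundy value is 3.
By the Sprague-Grundy theorem, the Grundy value of a sum of independent games is the XOR of the component values.
Combined value = 12 ⊕ 3 = 15.

15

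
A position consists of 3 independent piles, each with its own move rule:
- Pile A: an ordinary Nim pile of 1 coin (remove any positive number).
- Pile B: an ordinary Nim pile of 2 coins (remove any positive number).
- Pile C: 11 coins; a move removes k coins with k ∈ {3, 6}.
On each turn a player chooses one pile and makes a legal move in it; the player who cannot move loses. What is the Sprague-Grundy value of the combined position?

Pile A is a plain Nim pile of size 1, so its Grundy value is 1.
Pile B is a plain Nim pile of size 2, so its Grundy value is 2.
Build the Grundy sequence for pile C with g(k) = mex{g(k−s) : s ∈ {3, 6}, s ≤ k}:
g(0) = mex{} = 0
g(1) = mex{} = 0
g(2) = mex{} = 0
g(3) = mex{0} = 1
g(4) = mex{0} = 1
g(5) = mex{0} = 1
g(6) = mex{0,1} = 2
g(7) = mex{0,1} = 2
g(8) = mex{0,1} = 2
g(9) = mex{1,2} = 0
g(10) = mex{1,2} = 0
g(11) = mex{1,2} = 0
So g(11) = 0.
By the Sprague-Grundy theorem, the Grundy value of a sum of independent games is the XOR of the component values.
Combined value = 1 ⊕ 2 ⊕ 0 = 3.

3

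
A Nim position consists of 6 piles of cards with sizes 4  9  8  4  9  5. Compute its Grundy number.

13

Compute the nim-sum pairwise:
4 ⊕ 9 = 13
13 ⊕ 8 = 5
5 ⊕ 4 = 1
1 ⊕ 9 = 8
8 ⊕ 5 = 13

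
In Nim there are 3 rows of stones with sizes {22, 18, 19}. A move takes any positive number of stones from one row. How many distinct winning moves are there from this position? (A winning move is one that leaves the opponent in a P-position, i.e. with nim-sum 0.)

Nim-sum: 22 XOR 18 XOR 19 = 23.
The overall nim-sum is X = 23. A row of size p has a winning move iff p XOR X < p (reduce it to p XOR X).
  22: 22 XOR 23 = 1 < 22 — winning move (to 1).
  18: 18 XOR 23 = 5 < 18 — winning move (to 5).
  19: 19 XOR 23 = 4 < 19 — winning move (to 4).
That gives 3 winning moves.

3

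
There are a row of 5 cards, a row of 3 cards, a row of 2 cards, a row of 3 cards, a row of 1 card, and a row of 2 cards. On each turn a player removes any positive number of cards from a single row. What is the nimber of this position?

4

Write each in binary and XOR column by column:
  101  (5)
  011  (3)
  010  (2)
  011  (3)
  001  (1)
  010  (2)
  ---
  100  (4)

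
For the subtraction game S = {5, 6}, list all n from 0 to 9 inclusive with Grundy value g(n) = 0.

0, 1, 2, 3, 4

Compute g(0), g(1), … for moves {5, 6}:
g(0) = mex{} = 0
g(1) = mex{} = 0
g(2) = mex{} = 0
g(3) = mex{} = 0
g(4) = mex{} = 0
g(5) = mex{0} = 1
g(6) = mex{0} = 1
g(7) = mex{0} = 1
g(8) = mex{0} = 1
g(9) = mex{0} = 1
The P-positions (g = 0) in 0..9 are 0, 1, 2, 3, 4.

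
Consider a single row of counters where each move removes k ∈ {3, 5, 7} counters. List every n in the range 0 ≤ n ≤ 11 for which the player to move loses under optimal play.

0, 1, 2, 10, 11

Compute g(0), g(1), … for moves {3, 5, 7}:
k:     0  1  2  3  4  5  6  7  8  9 10 11
g(k):  0  0  0  1  1  1  2  2  2  3  0  0
The P-positions (g = 0) in 0..11 are 0, 1, 2, 10, 11.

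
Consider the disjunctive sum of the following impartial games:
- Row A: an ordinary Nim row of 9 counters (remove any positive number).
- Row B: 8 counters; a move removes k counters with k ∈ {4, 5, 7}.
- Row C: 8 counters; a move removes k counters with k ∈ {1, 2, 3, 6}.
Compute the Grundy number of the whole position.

11

Row A is a plain Nim row of size 9, so its Grundy value is 9.
Grundy values for row B (subtraction set {4, 5, 7}):
k:     0  1  2  3  4  5  6  7  8
g(k):  0  0  0  0  1  1  1  1  2
So g(8) = 2.
Build the Grundy sequence for row C with g(k) = mex{g(k−s) : s ∈ {1, 2, 3, 6}, s ≤ k}:
k:     0  1  2  3  4  5  6  7  8
g(k):  0  1  2  3  0  1  2  3  0
So g(8) = 0.
The value of a disjunctive sum is the nim-sum of the parts.
Combined value = 9 XOR 2 XOR 0 = 11.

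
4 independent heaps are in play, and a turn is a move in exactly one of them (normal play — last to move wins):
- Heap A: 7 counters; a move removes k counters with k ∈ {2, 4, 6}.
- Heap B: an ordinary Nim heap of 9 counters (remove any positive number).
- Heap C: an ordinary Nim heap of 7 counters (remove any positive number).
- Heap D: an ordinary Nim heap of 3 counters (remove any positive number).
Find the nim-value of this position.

14

Grundy values for heap A (subtraction set {2, 4, 6}):
k:     0  1  2  3  4  5  6  7
g(k):  0  0  1  1  2  2  3  3
So g(7) = 3.
Heap B is a plain Nim heap of size 9, so its Grundy value is 9.
Heap C is a plain Nim heap of size 7, so its Grundy value is 7.
Heap D is a plain Nim heap of size 3, so its Grundy value is 3.
By the Sprague-Grundy theorem, the Grundy value of a sum of independent games is the XOR of the component values.
Combined value = 3 XOR 9 XOR 7 XOR 3 = 14.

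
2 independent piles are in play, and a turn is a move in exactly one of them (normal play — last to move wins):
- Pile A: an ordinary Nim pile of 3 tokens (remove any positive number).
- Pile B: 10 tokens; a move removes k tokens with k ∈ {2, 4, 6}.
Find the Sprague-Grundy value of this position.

2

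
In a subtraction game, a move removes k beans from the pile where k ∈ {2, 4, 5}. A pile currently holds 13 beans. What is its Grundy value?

3

Compute g(0), g(1), … for moves {2, 4, 5}:
g(0) = mex{} = 0
g(1) = mex{} = 0
g(2) = mex{0} = 1
g(3) = mex{0} = 1
g(4) = mex{0,1} = 2
g(5) = mex{0,1} = 2
g(6) = mex{0,1,2} = 3
g(7) = mex{1,2} = 0
g(8) = mex{1,2,3} = 0
g(9) = mex{0,2} = 1
g(10) = mex{0,2,3} = 1
g(11) = mex{0,1,3} = 2
g(12) = mex{0,1} = 2
g(13) = mex{0,1,2} = 3
So g(13) = 3.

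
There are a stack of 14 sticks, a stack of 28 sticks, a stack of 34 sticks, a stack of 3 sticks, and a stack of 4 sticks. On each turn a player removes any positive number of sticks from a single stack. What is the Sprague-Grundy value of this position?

55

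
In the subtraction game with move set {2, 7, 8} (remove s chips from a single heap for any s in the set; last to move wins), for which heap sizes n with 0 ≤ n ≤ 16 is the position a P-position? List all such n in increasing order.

0, 1, 4, 5, 10, 14, 15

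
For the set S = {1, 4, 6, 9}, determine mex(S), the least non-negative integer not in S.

0 is not in the set, so the mex is 0.

0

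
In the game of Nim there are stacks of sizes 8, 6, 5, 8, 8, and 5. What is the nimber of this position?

Nim-sum: 8 ^ 6 ^ 5 ^ 8 ^ 8 ^ 5 = 14.

14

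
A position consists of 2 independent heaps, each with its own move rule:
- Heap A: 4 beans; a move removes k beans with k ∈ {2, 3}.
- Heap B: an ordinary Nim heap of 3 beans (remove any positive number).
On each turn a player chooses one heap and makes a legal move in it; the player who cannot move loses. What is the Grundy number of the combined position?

1

Grundy values for heap A (subtraction set {2, 3}):
k:     0  1  2  3  4
g(k):  0  0  1  1  2
So g(4) = 2.
Heap B is a plain Nim heap of size 3, so its Grundy value is 3.
By the Sprague-Grundy theorem, the Grundy value of a sum of independent games is the XOR of the component values.
Combined value = 2 ⊕ 3 = 1.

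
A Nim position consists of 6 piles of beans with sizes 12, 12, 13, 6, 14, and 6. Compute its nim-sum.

Compute the nim-sum pairwise:
12 ^ 12 = 0
0 ^ 13 = 13
13 ^ 6 = 11
11 ^ 14 = 5
5 ^ 6 = 3

3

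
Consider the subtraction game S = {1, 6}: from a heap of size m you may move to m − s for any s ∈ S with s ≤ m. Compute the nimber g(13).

2

Grundy values for subtraction set {1, 6}:
g(0) = mex{} = 0
g(1) = mex{0} = 1
g(2) = mex{1} = 0
g(3) = mex{0} = 1
g(4) = mex{1} = 0
g(5) = mex{0} = 1
g(6) = mex{0,1} = 2
g(7) = mex{1,2} = 0
g(8) = mex{0} = 1
g(9) = mex{1} = 0
g(10) = mex{0} = 1
g(11) = mex{1} = 0
g(12) = mex{0,2} = 1
g(13) = mex{0,1} = 2
So g(13) = 2.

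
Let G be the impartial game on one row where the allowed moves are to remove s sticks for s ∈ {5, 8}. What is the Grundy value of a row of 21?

Build the Grundy sequence with g(k) = mex{g(k−s) : s ∈ {5, 8}, s ≤ k}:
k:     0  1  2  3  4  5  6  7  8  9 10 11 12 13 14 15 16 17 18 19 20 21
g(k):  0  0  0  0  0  1  1  1  1  1  2  2  2  0  0  0  0  0  1  1  1  1
So g(21) = 1.

1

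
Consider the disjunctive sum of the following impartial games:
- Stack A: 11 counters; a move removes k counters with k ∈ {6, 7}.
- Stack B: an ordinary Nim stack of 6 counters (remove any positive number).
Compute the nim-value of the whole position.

Grundy values for stack A (subtraction set {6, 7}):
k:     0  1  2  3  4  5  6  7  8  9 10 11
g(k):  0  0  0  0  0  0  1  1  1  1  1  1
So g(11) = 1.
Stack B is a plain Nim stack of size 6, so its Grundy value is 6.
The value of a disjunctive sum is the nim-sum of the parts.
Combined value = 1 XOR 6 = 7.

7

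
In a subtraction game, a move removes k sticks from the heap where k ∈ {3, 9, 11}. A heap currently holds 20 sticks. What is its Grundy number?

0

Grundy values for subtraction set {3, 9, 11}:
k:     0  1  2  3  4  5  6  7  8  9 10 11 12 13 14 15 16 17 18 19 20
g(k):  0  0  0  1  1  1  0  0  0  1  1  1  2  2  0  3  3  1  2  2  0
So g(20) = 0.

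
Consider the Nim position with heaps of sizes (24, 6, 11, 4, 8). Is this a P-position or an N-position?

N-position

Nim-sum: 24 XOR 6 XOR 11 XOR 4 XOR 8 = 25.
The nim-sum is 25 ≠ 0, so this is an N-position: the player to move can win.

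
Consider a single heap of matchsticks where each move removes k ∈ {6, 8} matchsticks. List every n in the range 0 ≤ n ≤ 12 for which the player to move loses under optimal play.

0, 1, 2, 3, 4, 5

Build the Grundy sequence with g(k) = mex{g(k−s) : s ∈ {6, 8}, s ≤ k}:
k:     0  1  2  3  4  5  6  7  8  9 10 11 12
g(k):  0  0  0  0  0  0  1  1  1  1  1  1  2
The P-positions (g = 0) in 0..12 are 0, 1, 2, 3, 4, 5.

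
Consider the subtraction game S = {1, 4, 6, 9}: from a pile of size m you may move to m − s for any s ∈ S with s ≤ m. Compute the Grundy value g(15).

Build the Grundy sequence with g(k) = mex{g(k−s) : s ∈ {1, 4, 6, 9}, s ≤ k}:
k:     0  1  2  3  4  5  6  7  8  9 10 11 12 13 14 15
g(k):  0  1  0  1  2  0  1  0  1  2  0  1  0  1  2  0
So g(15) = 0.

0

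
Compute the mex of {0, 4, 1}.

The values 0, 1 are all present; 2 is the first non-negative integer missing from the set.

2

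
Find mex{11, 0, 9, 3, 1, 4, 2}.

5

The values 0, 1, 2, 3, 4 are all present; 5 is the first non-negative integer missing from the set.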